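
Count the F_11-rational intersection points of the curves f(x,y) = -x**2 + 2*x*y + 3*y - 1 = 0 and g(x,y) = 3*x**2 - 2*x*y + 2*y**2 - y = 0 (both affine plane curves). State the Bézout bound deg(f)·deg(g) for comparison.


Common zeros: ∅; count = 0; Bézout bound = 4.

deg(f) = 2, deg(g) = 2, so Bézout bound = 4.
Scan x ∈ F_11. For each x, list the y ∈ F_11 with f(x, y) ≡ 0 and those with g(x, y) ≡ 0 (mod 11); the common zeros in that column are the intersection.
  x = 0: f ≡ 0 at y ∈ {4}; g ≡ 0 at y ∈ {0, 6}; common: ∅.
  x = 1: f ≡ 0 at y ∈ {7}; g ≡ 0 at y ∈ ∅; common: ∅.
  x = 2: f ≡ 0 at y ∈ {7}; g ≡ 0 at y ∈ ∅; common: ∅.
  x = 3: f ≡ 0 at y ∈ {6}; g ≡ 0 at y ∈ {1, 8}; common: ∅.
  x = 4: f ≡ 0 at y ∈ ∅; g ≡ 0 at y ∈ {4, 6}; common: ∅.
  x = 5: f ≡ 0 at y ∈ {2}; g ≡ 0 at y ∈ {1, 10}; common: ∅.
  x = 6: f ≡ 0 at y ∈ {1}; g ≡ 0 at y ∈ {4, 8}; common: ∅.
  x = 7: f ≡ 0 at y ∈ {1}; g ≡ 0 at y ∈ ∅; common: ∅.
  x = 8: f ≡ 0 at y ∈ {4}; g ≡ 0 at y ∈ ∅; common: ∅.
  x = 9: f ≡ 0 at y ∈ {6}; g ≡ 0 at y ∈ {5, 10}; common: ∅.
  x = 10: f ≡ 0 at y ∈ {2}; g ≡ 0 at y ∈ ∅; common: ∅.
Collecting: common zeros = ∅, so the count is 0.
Comparison with the Bézout bound: 0 ≤ 4 = deg(f)·deg(g), as expected for curves with no common component (the affine F_11-count falls short of the bound because intersections may lie at infinity, over extension fields, or carry multiplicity).


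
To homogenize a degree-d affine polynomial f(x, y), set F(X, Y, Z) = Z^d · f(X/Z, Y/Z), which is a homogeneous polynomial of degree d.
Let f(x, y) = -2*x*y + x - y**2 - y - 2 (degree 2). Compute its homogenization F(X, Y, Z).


F(X, Y, Z) = -2*X*Y + X*Z - Y**2 - Y*Z - 2*Z**2

deg(f) = 2.
Substitute x = X/Z, y = Y/Z into f, then multiply by Z^2.
  monomial -2·x^1·y^1 ↦ -2·X^1·Y^1·Z^0.
  monomial 1·x^1·y^0 ↦ 1·X^1·Y^0·Z^1.
  monomial -1·x^0·y^2 ↦ -1·X^0·Y^2·Z^0.
  monomial -1·x^0·y^1 ↦ -1·X^0·Y^1·Z^1.
  monomial -2·x^0·y^0 ↦ -2·X^0·Y^0·Z^2.
Collecting: F(X, Y, Z) = -2*X*Y + X*Z - Y**2 - Y*Z - 2*Z**2.


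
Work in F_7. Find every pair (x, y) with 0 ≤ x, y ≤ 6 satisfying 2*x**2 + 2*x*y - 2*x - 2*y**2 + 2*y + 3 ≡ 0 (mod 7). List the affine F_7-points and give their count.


Affine F_7-points: {(0, 4), (2, 0), (2, 3), (3, 1), (3, 3), (4, 1), (4, 4), (6, 0)}; count = 8.

For each of the 49 pairs (x, y) ∈ F_7², evaluate f(x, y) mod 7. Record the zeros.
  x = 0: [0↦3, 1↦3, 2↦6, 3↦5, 4↦0, 5↦5, 6↦6]  zeros at y ∈ {4}
  x = 1: [0↦3, 1↦5, 2↦3, 3↦4, 4↦1, 5↦1, 6↦4]  zeros at y ∈ ∅
  x = 2: [0↦0, 1↦4, 2↦4, 3↦0, 4↦6, 5↦1, 6↦6]  zeros at y ∈ {0, 3}
  x = 3: [0↦1, 1↦0, 2↦2, 3↦0, 4↦1, 5↦5, 6↦5]  zeros at y ∈ {1, 3}
  x = 4: [0↦6, 1↦0, 2↦4, 3↦4, 4↦0, 5↦6, 6↦1]  zeros at y ∈ {1, 4}
  x = 5: [0↦1, 1↦4, 2↦3, 3↦5, 4↦3, 5↦4, 6↦1]  zeros at y ∈ ∅
  x = 6: [0↦0, 1↦5, 2↦6, 3↦3, 4↦3, 5↦6, 6↦5]  zeros at y ∈ {0}
Collecting zeros: affine points = {(0, 4), (2, 0), (2, 3), (3, 1), (3, 3), (4, 1), (4, 4), (6, 0)}.
Total count |C(F_7)_aff| = 8.


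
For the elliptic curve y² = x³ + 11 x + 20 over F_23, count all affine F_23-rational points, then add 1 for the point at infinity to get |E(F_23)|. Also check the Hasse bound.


Affine points = {(1, 3), (1, 20), (2, 2), (2, 21), (4, 6), (4, 17), (5, 4), (5, 19), (6, 7), (6, 16), (7, 7), (7, 16), (10, 7), (10, 16), (11, 0), (15, 8), (15, 15), (18, 1), (18, 22), (19, 2), (19, 21), (20, 11), (20, 12), (21, 6), (21, 17), (22, 10), (22, 13)}; affine count = 27; |E(F_23)| = 28.

Discriminant check: Δ ∝ 4a³ + 27b² = 4·11³ + 27·20² = 4·1331 + 27·400 ≡ 1 (mod 23). Nonzero ⇒ E is nonsingular.
For each x ∈ F_23, compute rhs = x³ + 11·x + 20 mod 23, then count y ∈ F_23 with y² ≡ rhs.
  x = 0: rhs = 20, matching y values: none (0 points).
  x = 1: rhs = 9, matching y values: 3, 20 (2 points).
  x = 2: rhs = 4, matching y values: 2, 21 (2 points).
  x = 3: rhs = 11, matching y values: none (0 points).
  x = 4: rhs = 13, matching y values: 6, 17 (2 points).
  x = 5: rhs = 16, matching y values: 4, 19 (2 points).
  x = 6: rhs = 3, matching y values: 7, 16 (2 points).
  x = 7: rhs = 3, matching y values: 7, 16 (2 points).
  x = 8: rhs = 22, matching y values: none (0 points).
  x = 9: rhs = 20, matching y values: none (0 points).
  x = 10: rhs = 3, matching y values: 7, 16 (2 points).
  x = 11: rhs = 0, matching y values: 0 (1 points).
  x = 12: rhs = 17, matching y values: none (0 points).
  x = 13: rhs = 14, matching y values: none (0 points).
  x = 14: rhs = 20, matching y values: none (0 points).
  x = 15: rhs = 18, matching y values: 8, 15 (2 points).
  x = 16: rhs = 14, matching y values: none (0 points).
  x = 17: rhs = 14, matching y values: none (0 points).
  x = 18: rhs = 1, matching y values: 1, 22 (2 points).
  x = 19: rhs = 4, matching y values: 2, 21 (2 points).
  x = 20: rhs = 6, matching y values: 11, 12 (2 points).
  x = 21: rhs = 13, matching y values: 6, 17 (2 points).
  x = 22: rhs = 8, matching y values: 10, 13 (2 points).
Total affine count: 27.
Full point count |E(F_23)| = 27 + 1 = 28.
Hasse bound: |28 − (23+1)| = |4| = 4 ≤ 2√23 ≈ 9.5917 ✓.


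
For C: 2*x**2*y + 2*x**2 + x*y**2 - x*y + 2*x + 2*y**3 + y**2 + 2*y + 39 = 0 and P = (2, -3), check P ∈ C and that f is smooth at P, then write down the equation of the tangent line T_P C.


Tangent line at P: -2*x + 44*y + 136 = 0.

Step 1: f(2, -3) = 0, so P lies on C.
Step 2: partial derivatives
  f_x(x, y) = 4*x*y + 4*x + y**2 - y + 2, f_y(x, y) = 2*x**2 + 2*x*y - x + 6*y**2 + 2*y + 2.
  f_x(P) = -2, f_y(P) = 44 (gradient nonzero, so P is smooth).
Step 3: tangent line at P: -2·(x − 2) + 44·(y − -3) = 0.
Expanding: -2*x + 44*y + 136 = 0.


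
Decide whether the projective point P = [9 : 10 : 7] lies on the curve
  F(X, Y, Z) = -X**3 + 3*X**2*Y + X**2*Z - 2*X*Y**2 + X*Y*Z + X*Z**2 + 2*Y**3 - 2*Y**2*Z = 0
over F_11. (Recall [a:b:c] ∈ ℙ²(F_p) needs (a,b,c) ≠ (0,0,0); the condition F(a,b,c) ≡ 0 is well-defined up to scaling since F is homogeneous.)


F(9,10,7) ≡ 5 (mod 11); P is NOT on the curve.

Evaluate F(9, 10, 7) term-by-term (mod 11).
  -X**3 ↦ -1·729·1·1 = -729
  3*X**2*Y ↦ 3·81·10·1 = 2430
  X**2*Z ↦ 1·81·1·7 = 567
  -2*X*Y**2 ↦ -2·9·100·1 = -1800
  X*Y*Z ↦ 1·9·10·7 = 630
  X*Z**2 ↦ 1·9·1·49 = 441
  2*Y**3 ↦ 2·1·1000·1 = 2000
  -2*Y**2*Z ↦ -2·1·100·7 = -1400
Sum: F(9, 10, 7) = (-729) + (2430) + (567) + (-1800) + (630) + (441) + (2000) + (-1400) = 2139.
Reducing mod 11: 2139 ≡ 5 (mod 11).
Since F(a, b, c) ≡ 5 ≠ 0 (mod 11), P does NOT lie on the curve.


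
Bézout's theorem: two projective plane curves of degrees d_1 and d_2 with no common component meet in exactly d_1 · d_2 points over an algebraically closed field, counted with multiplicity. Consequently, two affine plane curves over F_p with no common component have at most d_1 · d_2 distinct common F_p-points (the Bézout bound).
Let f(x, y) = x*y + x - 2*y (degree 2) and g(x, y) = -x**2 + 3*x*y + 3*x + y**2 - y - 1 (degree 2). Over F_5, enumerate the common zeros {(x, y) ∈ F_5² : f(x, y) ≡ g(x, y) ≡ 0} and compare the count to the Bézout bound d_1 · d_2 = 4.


Common zeros: ∅; count = 0; Bézout bound = 4.

deg(f) = 2, deg(g) = 2, so Bézout bound = 4.
Scan x ∈ F_5. For each x, list the y ∈ F_5 with f(x, y) ≡ 0 and those with g(x, y) ≡ 0 (mod 5); the common zeros in that column are the intersection.
  x = 0: f ≡ 0 at y ∈ {0}; g ≡ 0 at y ∈ {3}; common: ∅.
  x = 1: f ≡ 0 at y ∈ {1}; g ≡ 0 at y ∈ {4}; common: ∅.
  x = 2: f ≡ 0 at y ∈ ∅; g ≡ 0 at y ∈ {2, 3}; common: ∅.
  x = 3: f ≡ 0 at y ∈ {2}; g ≡ 0 at y ∈ ∅; common: ∅.
  x = 4: f ≡ 0 at y ∈ {3}; g ≡ 0 at y ∈ {0, 4}; common: ∅.
Collecting: common zeros = ∅, so the count is 0.
Comparison with the Bézout bound: 0 ≤ 4 = deg(f)·deg(g), as expected for curves with no common component (the affine F_5-count falls short of the bound because intersections may lie at infinity, over extension fields, or carry multiplicity).


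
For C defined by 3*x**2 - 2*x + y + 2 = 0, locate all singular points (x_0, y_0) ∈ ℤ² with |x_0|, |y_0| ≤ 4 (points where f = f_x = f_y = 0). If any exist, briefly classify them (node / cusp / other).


No singular points in the scanned grid; C is smooth there.

Compute partial derivatives:
  f_x = 6*x - 2.
  f_y = 1.
f_y = 1 is a nonzero constant, so f_y never vanishes: no point (x, y) can satisfy f = f_x = f_y = 0. In particular no (x, y) ∈ {−4, ..., 4}² is singular; the curve is smooth.


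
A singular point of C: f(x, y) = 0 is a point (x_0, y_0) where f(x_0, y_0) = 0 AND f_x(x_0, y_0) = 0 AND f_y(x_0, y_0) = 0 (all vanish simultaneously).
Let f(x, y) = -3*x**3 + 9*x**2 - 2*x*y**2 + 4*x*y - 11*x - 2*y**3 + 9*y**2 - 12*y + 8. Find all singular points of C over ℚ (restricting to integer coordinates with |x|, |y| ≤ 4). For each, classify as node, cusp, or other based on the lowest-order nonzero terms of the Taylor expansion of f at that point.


Singular points: {(1, 1)}; classification: cusp.

Compute partial derivatives:
  f_x = -9*x**2 + 18*x - 2*y**2 + 4*y - 11.
  f_y = -4*x*y + 4*x - 6*y**2 + 18*y - 12.
Scan x_0 ∈ {−4, ..., 4}. For each x_0, f_y(x_0, y) is a polynomial in y; find its integer roots y ∈ {−4, ..., 4}, then test f_x and f at those candidates.
  x = -4: f_y(-4, y) = -6*y**2 + 34*y - 28; vanishes at y ∈ {1}. (-4, 1): f_x = -225 ≠ 0.
  x = -3: f_y(-3, y) = -6*y**2 + 30*y - 24; vanishes at y ∈ {1, 4}. (-3, 1): f_x = -144 ≠ 0; (-3, 4): f_x = -162 ≠ 0.
  x = -2: f_y(-2, y) = -6*y**2 + 26*y - 20; vanishes at y ∈ {1}. (-2, 1): f_x = -81 ≠ 0.
  x = -1: f_y(-1, y) = -6*y**2 + 22*y - 16; vanishes at y ∈ {1}. (-1, 1): f_x = -36 ≠ 0.
  x = 0: f_y(0, y) = -6*y**2 + 18*y - 12; vanishes at y ∈ {1, 2}. (0, 1): f_x = -9 ≠ 0; (0, 2): f_x = -11 ≠ 0.
  x = 1: f_y(1, y) = -6*y**2 + 14*y - 8; vanishes at y ∈ {1}. (1, 1): f_x = 0, f = 0 — SINGULAR.
  x = 2: f_y(2, y) = -6*y**2 + 10*y - 4; vanishes at y ∈ {1}. (2, 1): f_x = -9 ≠ 0.
  x = 3: f_y(3, y) = -6*y**2 + 6*y; vanishes at y ∈ {0, 1}. (3, 0): f_x = -38 ≠ 0; (3, 1): f_x = -36 ≠ 0.
  x = 4: f_y(4, y) = -6*y**2 + 2*y + 4; vanishes at y ∈ {1}. (4, 1): f_x = -81 ≠ 0.
Only singular point on the grid: (1, 1).
Classify: substitute x = 1 + u, y = 1 + v and expand: f = -3*u**3 - 2*u*v**2 - 2*v**3 + v**2.
No constant or linear terms (consistent with a singular point). Quadratic part: v**2. Cubic part: -3*u**3 - 2*u*v**2 - 2*v**3.
The quadratic part v**2 is a perfect square, so there is a single (double) tangent line v = 0, i.e. y = 1. Restricting the cubic part to that line (v = 0) leaves -3*u**3 ≠ 0, so f is not divisible by v and the branch is v² ≈ 3*u**3 to lowest order — this is a cusp.
Classification: cusp.


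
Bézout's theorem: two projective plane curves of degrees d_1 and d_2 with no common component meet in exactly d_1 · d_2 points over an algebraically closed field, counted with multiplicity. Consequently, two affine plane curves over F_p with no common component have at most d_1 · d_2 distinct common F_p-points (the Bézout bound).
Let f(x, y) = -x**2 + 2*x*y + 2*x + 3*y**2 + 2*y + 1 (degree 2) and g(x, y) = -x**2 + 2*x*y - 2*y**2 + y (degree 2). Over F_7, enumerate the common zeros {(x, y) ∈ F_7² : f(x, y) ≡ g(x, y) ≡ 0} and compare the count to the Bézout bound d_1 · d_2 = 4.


Common zeros: ∅; count = 0; Bézout bound = 4.

deg(f) = 2, deg(g) = 2, so Bézout bound = 4.
Scan x ∈ F_7. For each x, list the y ∈ F_7 with f(x, y) ≡ 0 and those with g(x, y) ≡ 0 (mod 7); the common zeros in that column are the intersection.
  x = 0: f ≡ 0 at y ∈ ∅; g ≡ 0 at y ∈ {0, 4}; common: ∅.
  x = 1: f ≡ 0 at y ∈ ∅; g ≡ 0 at y ∈ {1, 4}; common: ∅.
  x = 2: f ≡ 0 at y ∈ ∅; g ≡ 0 at y ∈ {3}; common: ∅.
  x = 3: f ≡ 0 at y ∈ {3, 6}; g ≡ 0 at y ∈ ∅; common: ∅.
  x = 4: f ≡ 0 at y ∈ {0, 6}; g ≡ 0 at y ∈ {3, 5}; common: ∅.
  x = 5: f ≡ 0 at y ∈ {0, 3}; g ≡ 0 at y ∈ ∅; common: ∅.
  x = 6: f ≡ 0 at y ∈ ∅; g ≡ 0 at y ∈ {5}; common: ∅.
Collecting: common zeros = ∅, so the count is 0.
Comparison with the Bézout bound: 0 ≤ 4 = deg(f)·deg(g), as expected for curves with no common component (the affine F_7-count falls short of the bound because intersections may lie at infinity, over extension fields, or carry multiplicity).


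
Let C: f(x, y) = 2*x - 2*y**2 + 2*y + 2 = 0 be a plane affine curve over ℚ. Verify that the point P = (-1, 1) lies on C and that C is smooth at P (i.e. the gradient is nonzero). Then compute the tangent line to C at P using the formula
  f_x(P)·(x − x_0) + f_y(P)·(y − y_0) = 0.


Tangent line at P: 2*x - 2*y + 4 = 0.

Step 1: f(-1, 1) = 0, so P lies on C.
Step 2: partial derivatives
  f_x(x, y) = 2, f_y(x, y) = 2 - 4*y.
  f_x(P) = 2, f_y(P) = -2 (gradient nonzero, so P is smooth).
Step 3: tangent line at P: 2·(x − -1) + -2·(y − 1) = 0.
Expanding: 2*x - 2*y + 4 = 0.


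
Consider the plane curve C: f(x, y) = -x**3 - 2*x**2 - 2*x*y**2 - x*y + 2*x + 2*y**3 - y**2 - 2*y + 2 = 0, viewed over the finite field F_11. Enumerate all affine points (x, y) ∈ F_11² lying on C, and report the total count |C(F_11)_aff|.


Affine F_11-points: {(0, 8), (2, 2), (2, 4), (4, 1), (5, 9), (8, 5), (10, 9)}; count = 7.

For each of the 121 pairs (x, y) ∈ F_11², evaluate f(x, y) mod 11. Record the zeros.
  x = 0: [0↦2, 1↦1, 2↦10, 3↦8, 4↦7, 5↦8, 6↦1, 7↦9, 8↦0, 9↦8, 10↦1]  zeros at y ∈ {8}
  x = 1: [0↦1, 1↦8, 2↦10, 3↦8, 4↦3, 5↦7, 6↦10, 7↦2, 8↦6, 9↦1, 10↦10]  zeros at y ∈ ∅
  x = 2: [0↦1, 1↦5, 2↦0, 3↦9, 4↦0, 5↦7, 6↦9, 7↦7, 8↦2, 9↦6, 10↦9]  zeros at y ∈ {2, 4}
  x = 3: [0↦7, 1↦8, 2↦7, 3↦5, 4↦3, 5↦2, 6↦3, 7↦7, 8↦4, 9↦6, 10↦3]  zeros at y ∈ ∅
  x = 4: [0↦2, 1↦0, 2↦3, 3↦1, 4↦6, 5↦8, 6↦8, 7↦7, 8↦6, 9↦6, 10↦8]  zeros at y ∈ {1}
  x = 5: [0↦2, 1↦8, 2↦4, 3↦2, 4↦3, 5↦8, 6↦7, 7↦1, 8↦2, 9↦0, 10↦7]  zeros at y ∈ {9}
  x = 6: [0↦1, 1↦4, 2↦4, 3↦2, 4↦10, 5↦7, 6↦5, 7↦5, 8↦8, 9↦4, 10↦5]  zeros at y ∈ ∅
  x = 7: [0↦4, 1↦4, 2↦8, 3↦6, 4↦10, 5↦10, 6↦7, 7↦2, 8↦7, 9↦1, 10↦7]  zeros at y ∈ ∅
  x = 8: [0↦5, 1↦2, 2↦10, 3↦8, 4↦8, 5↦0, 6↦7, 7↦8, 8↦4, 9↦7, 10↦7]  zeros at y ∈ {5}
  x = 9: [0↦9, 1↦3, 2↦4, 3↦2, 4↦9, 5↦4, 6↦10, 7↦6, 8↦4, 9↦5, 10↦10]  zeros at y ∈ ∅
  x = 10: [0↦10, 1↦1, 2↦6, 3↦4, 4↦7, 5↦5, 6↦10, 7↦1, 8↦1, 9↦0, 10↦10]  zeros at y ∈ {9}
Collecting zeros: affine points = {(0, 8), (2, 2), (2, 4), (4, 1), (5, 9), (8, 5), (10, 9)}.
Total count |C(F_11)_aff| = 7.


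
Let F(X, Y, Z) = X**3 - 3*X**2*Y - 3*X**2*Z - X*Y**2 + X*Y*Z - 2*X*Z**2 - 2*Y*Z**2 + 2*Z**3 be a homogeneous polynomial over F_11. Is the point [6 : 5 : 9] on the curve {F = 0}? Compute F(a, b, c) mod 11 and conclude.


F(6,5,9) ≡ 7 (mod 11); P is NOT on the curve.

Evaluate F(6, 5, 9) term-by-term (mod 11).
  X**3 ↦ 1·216·1·1 = 216
  -3*X**2*Y ↦ -3·36·5·1 = -540
  -3*X**2*Z ↦ -3·36·1·9 = -972
  -X*Y**2 ↦ -1·6·25·1 = -150
  X*Y*Z ↦ 1·6·5·9 = 270
  -2*X*Z**2 ↦ -2·6·1·81 = -972
  -2*Y*Z**2 ↦ -2·1·5·81 = -810
  2*Z**3 ↦ 2·1·1·729 = 1458
Sum: F(6, 5, 9) = (216) + (-540) + (-972) + (-150) + (270) + (-972) + (-810) + (1458) = -1500.
Reducing mod 11: -1500 ≡ 7 (mod 11).
Since F(a, b, c) ≡ 7 ≠ 0 (mod 11), P does NOT lie on the curve.


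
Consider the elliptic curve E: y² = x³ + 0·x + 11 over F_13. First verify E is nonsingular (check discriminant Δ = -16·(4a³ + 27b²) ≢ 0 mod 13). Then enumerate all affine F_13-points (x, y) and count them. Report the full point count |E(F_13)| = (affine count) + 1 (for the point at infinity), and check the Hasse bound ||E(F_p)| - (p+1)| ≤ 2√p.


Affine points = {(1, 5), (1, 8), (3, 5), (3, 8), (4, 6), (4, 7), (7, 4), (7, 9), (8, 4), (8, 9), (9, 5), (9, 8), (10, 6), (10, 7), (11, 4), (11, 9), (12, 6), (12, 7)}; affine count = 18; |E(F_13)| = 19.

Discriminant check: Δ ∝ 4a³ + 27b² = 4·0³ + 27·11² = 4·0 + 27·121 ≡ 4 (mod 13). Nonzero ⇒ E is nonsingular.
For each x ∈ F_13, compute rhs = x³ + 0·x + 11 mod 13, then count y ∈ F_13 with y² ≡ rhs.
  x = 0: rhs = 11, matching y values: none (0 points).
  x = 1: rhs = 12, matching y values: 5, 8 (2 points).
  x = 2: rhs = 6, matching y values: none (0 points).
  x = 3: rhs = 12, matching y values: 5, 8 (2 points).
  x = 4: rhs = 10, matching y values: 6, 7 (2 points).
  x = 5: rhs = 6, matching y values: none (0 points).
  x = 6: rhs = 6, matching y values: none (0 points).
  x = 7: rhs = 3, matching y values: 4, 9 (2 points).
  x = 8: rhs = 3, matching y values: 4, 9 (2 points).
  x = 9: rhs = 12, matching y values: 5, 8 (2 points).
  x = 10: rhs = 10, matching y values: 6, 7 (2 points).
  x = 11: rhs = 3, matching y values: 4, 9 (2 points).
  x = 12: rhs = 10, matching y values: 6, 7 (2 points).
Total affine count: 18.
Full point count |E(F_13)| = 18 + 1 = 19.
Hasse bound: |19 − (13+1)| = |5| = 5 ≤ 2√13 ≈ 7.2111 ✓.


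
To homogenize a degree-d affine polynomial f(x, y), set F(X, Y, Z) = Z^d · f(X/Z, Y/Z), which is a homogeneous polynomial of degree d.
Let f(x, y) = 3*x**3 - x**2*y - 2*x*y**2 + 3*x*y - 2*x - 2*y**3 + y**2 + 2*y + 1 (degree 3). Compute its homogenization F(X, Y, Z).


F(X, Y, Z) = 3*X**3 - X**2*Y - 2*X*Y**2 + 3*X*Y*Z - 2*X*Z**2 - 2*Y**3 + Y**2*Z + 2*Y*Z**2 + Z**3

deg(f) = 3.
Substitute x = X/Z, y = Y/Z into f, then multiply by Z^3.
  monomial 3·x^3·y^0 ↦ 3·X^3·Y^0·Z^0.
  monomial -1·x^2·y^1 ↦ -1·X^2·Y^1·Z^0.
  monomial -2·x^1·y^2 ↦ -2·X^1·Y^2·Z^0.
  monomial 3·x^1·y^1 ↦ 3·X^1·Y^1·Z^1.
  monomial -2·x^1·y^0 ↦ -2·X^1·Y^0·Z^2.
  monomial -2·x^0·y^3 ↦ -2·X^0·Y^3·Z^0.
  monomial 1·x^0·y^2 ↦ 1·X^0·Y^2·Z^1.
  monomial 2·x^0·y^1 ↦ 2·X^0·Y^1·Z^2.
  monomial 1·x^0·y^0 ↦ 1·X^0·Y^0·Z^3.
Collecting: F(X, Y, Z) = 3*X**3 - X**2*Y - 2*X*Y**2 + 3*X*Y*Z - 2*X*Z**2 - 2*Y**3 + Y**2*Z + 2*Y*Z**2 + Z**3.


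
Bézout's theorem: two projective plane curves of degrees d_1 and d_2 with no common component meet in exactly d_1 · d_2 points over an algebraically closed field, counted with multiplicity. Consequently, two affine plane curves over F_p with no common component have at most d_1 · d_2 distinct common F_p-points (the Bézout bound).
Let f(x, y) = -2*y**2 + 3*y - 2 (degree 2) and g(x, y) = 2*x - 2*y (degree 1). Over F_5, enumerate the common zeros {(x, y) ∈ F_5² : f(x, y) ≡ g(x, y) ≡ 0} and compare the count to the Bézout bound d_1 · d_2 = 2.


Common zeros: ∅; count = 0; Bézout bound = 2.

deg(f) = 2, deg(g) = 1, so Bézout bound = 2.
Scan x ∈ F_5. For each x, list the y ∈ F_5 with f(x, y) ≡ 0 and those with g(x, y) ≡ 0 (mod 5); the common zeros in that column are the intersection.
  x = 0: f ≡ 0 at y ∈ ∅; g ≡ 0 at y ∈ {0}; common: ∅.
  x = 1: f ≡ 0 at y ∈ ∅; g ≡ 0 at y ∈ {1}; common: ∅.
  x = 2: f ≡ 0 at y ∈ ∅; g ≡ 0 at y ∈ {2}; common: ∅.
  x = 3: f ≡ 0 at y ∈ ∅; g ≡ 0 at y ∈ {3}; common: ∅.
  x = 4: f ≡ 0 at y ∈ ∅; g ≡ 0 at y ∈ {4}; common: ∅.
Collecting: common zeros = ∅, so the count is 0.
Comparison with the Bézout bound: 0 ≤ 2 = deg(f)·deg(g), as expected for curves with no common component (the affine F_5-count falls short of the bound because intersections may lie at infinity, over extension fields, or carry multiplicity).


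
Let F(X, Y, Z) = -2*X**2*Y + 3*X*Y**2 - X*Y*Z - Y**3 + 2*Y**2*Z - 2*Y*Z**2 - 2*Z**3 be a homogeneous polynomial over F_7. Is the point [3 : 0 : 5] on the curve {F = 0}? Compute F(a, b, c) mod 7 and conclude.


F(3,0,5) ≡ 2 (mod 7); P is NOT on the curve.

Evaluate F(3, 0, 5) term-by-term (mod 7).
  -2*X**2*Y ↦ -2·9·0·1 = 0
  3*X*Y**2 ↦ 3·3·0·1 = 0
  -X*Y*Z ↦ -1·3·0·5 = 0
  -Y**3 ↦ -1·1·0·1 = 0
  2*Y**2*Z ↦ 2·1·0·5 = 0
  -2*Y*Z**2 ↦ -2·1·0·25 = 0
  -2*Z**3 ↦ -2·1·1·125 = -250
Sum: F(3, 0, 5) = (0) + (0) + (0) + (0) + (0) + (0) + (-250) = -250.
Reducing mod 7: -250 ≡ 2 (mod 7).
Since F(a, b, c) ≡ 2 ≠ 0 (mod 7), P does NOT lie on the curve.


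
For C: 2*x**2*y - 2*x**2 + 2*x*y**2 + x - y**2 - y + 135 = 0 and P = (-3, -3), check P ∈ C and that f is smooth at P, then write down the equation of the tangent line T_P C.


Tangent line at P: 67*x + 59*y + 378 = 0.

Step 1: f(-3, -3) = 0, so P lies on C.
Step 2: partial derivatives
  f_x(x, y) = 4*x*y - 4*x + 2*y**2 + 1, f_y(x, y) = 2*x**2 + 4*x*y - 2*y - 1.
  f_x(P) = 67, f_y(P) = 59 (gradient nonzero, so P is smooth).
Step 3: tangent line at P: 67·(x − -3) + 59·(y − -3) = 0.
Expanding: 67*x + 59*y + 378 = 0.


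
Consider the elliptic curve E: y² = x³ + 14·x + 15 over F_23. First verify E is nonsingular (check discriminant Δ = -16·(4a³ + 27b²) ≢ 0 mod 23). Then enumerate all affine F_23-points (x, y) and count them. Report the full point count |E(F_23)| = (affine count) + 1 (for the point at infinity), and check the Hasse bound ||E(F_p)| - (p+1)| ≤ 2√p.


Affine points = {(5, 7), (5, 16), (6, 4), (6, 19), (8, 8), (8, 15), (12, 5), (12, 18), (13, 5), (13, 18), (15, 9), (15, 14), (18, 2), (18, 21), (21, 5), (21, 18), (22, 0)}; affine count = 17; |E(F_23)| = 18.

Discriminant check: Δ ∝ 4a³ + 27b² = 4·14³ + 27·15² = 4·2744 + 27·225 ≡ 8 (mod 23). Nonzero ⇒ E is nonsingular.
For each x ∈ F_23, compute rhs = x³ + 14·x + 15 mod 23, then count y ∈ F_23 with y² ≡ rhs.
  x = 0: rhs = 15, matching y values: none (0 points).
  x = 1: rhs = 7, matching y values: none (0 points).
  x = 2: rhs = 5, matching y values: none (0 points).
  x = 3: rhs = 15, matching y values: none (0 points).
  x = 4: rhs = 20, matching y values: none (0 points).
  x = 5: rhs = 3, matching y values: 7, 16 (2 points).
  x = 6: rhs = 16, matching y values: 4, 19 (2 points).
  x = 7: rhs = 19, matching y values: none (0 points).
  x = 8: rhs = 18, matching y values: 8, 15 (2 points).
  x = 9: rhs = 19, matching y values: none (0 points).
  x = 10: rhs = 5, matching y values: none (0 points).
  x = 11: rhs = 5, matching y values: none (0 points).
  x = 12: rhs = 2, matching y values: 5, 18 (2 points).
  x = 13: rhs = 2, matching y values: 5, 18 (2 points).
  x = 14: rhs = 11, matching y values: none (0 points).
  x = 15: rhs = 12, matching y values: 9, 14 (2 points).
  x = 16: rhs = 11, matching y values: none (0 points).
  x = 17: rhs = 14, matching y values: none (0 points).
  x = 18: rhs = 4, matching y values: 2, 21 (2 points).
  x = 19: rhs = 10, matching y values: none (0 points).
  x = 20: rhs = 15, matching y values: none (0 points).
  x = 21: rhs = 2, matching y values: 5, 18 (2 points).
  x = 22: rhs = 0, matching y values: 0 (1 points).
Total affine count: 17.
Full point count |E(F_23)| = 17 + 1 = 18.
Hasse bound: |18 − (23+1)| = |-6| = 6 ≤ 2√23 ≈ 9.5917 ✓.


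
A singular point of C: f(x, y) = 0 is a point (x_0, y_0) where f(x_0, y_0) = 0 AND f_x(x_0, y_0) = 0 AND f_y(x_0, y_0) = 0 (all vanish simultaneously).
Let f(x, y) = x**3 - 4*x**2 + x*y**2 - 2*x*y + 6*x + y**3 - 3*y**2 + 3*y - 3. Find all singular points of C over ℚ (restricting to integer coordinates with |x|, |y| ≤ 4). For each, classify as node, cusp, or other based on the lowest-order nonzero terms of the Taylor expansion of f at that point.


Singular points: {(1, 1)}; classification: node.

Compute partial derivatives:
  f_x = 3*x**2 - 8*x + y**2 - 2*y + 6.
  f_y = 2*x*y - 2*x + 3*y**2 - 6*y + 3.
Scan x_0 ∈ {−4, ..., 4}. For each x_0, f_y(x_0, y) is a polynomial in y; find its integer roots y ∈ {−4, ..., 4}, then test f_x and f at those candidates.
  x = -4: f_y(-4, y) = 3*y**2 - 14*y + 11; vanishes at y ∈ {1}. (-4, 1): f_x = 85 ≠ 0.
  x = -3: f_y(-3, y) = 3*y**2 - 12*y + 9; vanishes at y ∈ {1, 3}. (-3, 1): f_x = 56 ≠ 0; (-3, 3): f_x = 60 ≠ 0.
  x = -2: f_y(-2, y) = 3*y**2 - 10*y + 7; vanishes at y ∈ {1}. (-2, 1): f_x = 33 ≠ 0.
  x = -1: f_y(-1, y) = 3*y**2 - 8*y + 5; vanishes at y ∈ {1}. (-1, 1): f_x = 16 ≠ 0.
  x = 0: f_y(0, y) = 3*y**2 - 6*y + 3; vanishes at y ∈ {1}. (0, 1): f_x = 5 ≠ 0.
  x = 1: f_y(1, y) = 3*y**2 - 4*y + 1; vanishes at y ∈ {1}. (1, 1): f_x = 0, f = 0 — SINGULAR.
  x = 2: f_y(2, y) = 3*y**2 - 2*y - 1; vanishes at y ∈ {1}. (2, 1): f_x = 1 ≠ 0.
  x = 3: f_y(3, y) = 3*y**2 - 3; vanishes at y ∈ {-1, 1}. (3, -1): f_x = 12 ≠ 0; (3, 1): f_x = 8 ≠ 0.
  x = 4: f_y(4, y) = 3*y**2 + 2*y - 5; vanishes at y ∈ {1}. (4, 1): f_x = 21 ≠ 0.
Only singular point on the grid: (1, 1).
Classify: substitute x = 1 + u, y = 1 + v and expand: f = u**3 - u**2 + u*v**2 + v**3 + v**2.
No constant or linear terms (consistent with a singular point). Quadratic part: -u**2 + v**2. Cubic part: u**3 + u*v**2 + v**3.
The quadratic part v**2 - u**2 = (v − u)(v + u) splits into two distinct linear factors, so there are two distinct tangent lines y − 1 = ±(x − 1) — this is a node (ordinary double point).
Classification: node.


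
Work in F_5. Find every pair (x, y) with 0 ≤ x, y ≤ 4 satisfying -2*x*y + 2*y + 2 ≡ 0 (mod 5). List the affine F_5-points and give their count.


Affine F_5-points: {(0, 4), (2, 1), (3, 3), (4, 2)}; count = 4.

For each of the 25 pairs (x, y) ∈ F_5², evaluate f(x, y) mod 5. Record the zeros.
  x = 0: [0↦2, 1↦4, 2↦1, 3↦3, 4↦0]  zeros at y ∈ {4}
  x = 1: [0↦2, 1↦2, 2↦2, 3↦2, 4↦2]  zeros at y ∈ ∅
  x = 2: [0↦2, 1↦0, 2↦3, 3↦1, 4↦4]  zeros at y ∈ {1}
  x = 3: [0↦2, 1↦3, 2↦4, 3↦0, 4↦1]  zeros at y ∈ {3}
  x = 4: [0↦2, 1↦1, 2↦0, 3↦4, 4↦3]  zeros at y ∈ {2}
Collecting zeros: affine points = {(0, 4), (2, 1), (3, 3), (4, 2)}.
Total count |C(F_5)_aff| = 4.


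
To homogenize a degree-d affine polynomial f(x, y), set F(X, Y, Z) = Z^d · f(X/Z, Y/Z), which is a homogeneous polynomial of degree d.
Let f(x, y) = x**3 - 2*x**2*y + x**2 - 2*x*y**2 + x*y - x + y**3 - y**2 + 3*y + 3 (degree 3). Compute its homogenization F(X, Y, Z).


F(X, Y, Z) = X**3 - 2*X**2*Y + X**2*Z - 2*X*Y**2 + X*Y*Z - X*Z**2 + Y**3 - Y**2*Z + 3*Y*Z**2 + 3*Z**3

deg(f) = 3.
Substitute x = X/Z, y = Y/Z into f, then multiply by Z^3.
  monomial 1·x^3·y^0 ↦ 1·X^3·Y^0·Z^0.
  monomial -2·x^2·y^1 ↦ -2·X^2·Y^1·Z^0.
  monomial 1·x^2·y^0 ↦ 1·X^2·Y^0·Z^1.
  monomial -2·x^1·y^2 ↦ -2·X^1·Y^2·Z^0.
  monomial 1·x^1·y^1 ↦ 1·X^1·Y^1·Z^1.
  monomial -1·x^1·y^0 ↦ -1·X^1·Y^0·Z^2.
  monomial 1·x^0·y^3 ↦ 1·X^0·Y^3·Z^0.
  monomial -1·x^0·y^2 ↦ -1·X^0·Y^2·Z^1.
  monomial 3·x^0·y^1 ↦ 3·X^0·Y^1·Z^2.
  monomial 3·x^0·y^0 ↦ 3·X^0·Y^0·Z^3.
Collecting: F(X, Y, Z) = X**3 - 2*X**2*Y + X**2*Z - 2*X*Y**2 + X*Y*Z - X*Z**2 + Y**3 - Y**2*Z + 3*Y*Z**2 + 3*Z**3.


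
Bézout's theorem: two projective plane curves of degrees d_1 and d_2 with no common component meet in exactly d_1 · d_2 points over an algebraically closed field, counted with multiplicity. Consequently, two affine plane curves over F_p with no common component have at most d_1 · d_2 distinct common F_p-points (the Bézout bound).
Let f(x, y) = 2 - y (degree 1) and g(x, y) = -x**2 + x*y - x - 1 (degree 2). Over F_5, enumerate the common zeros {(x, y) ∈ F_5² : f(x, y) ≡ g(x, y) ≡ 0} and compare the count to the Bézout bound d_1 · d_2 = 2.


Common zeros: ∅; count = 0; Bézout bound = 2.

deg(f) = 1, deg(g) = 2, so Bézout bound = 2.
Scan x ∈ F_5. For each x, list the y ∈ F_5 with f(x, y) ≡ 0 and those with g(x, y) ≡ 0 (mod 5); the common zeros in that column are the intersection.
  x = 0: f ≡ 0 at y ∈ {2}; g ≡ 0 at y ∈ ∅; common: ∅.
  x = 1: f ≡ 0 at y ∈ {2}; g ≡ 0 at y ∈ {3}; common: ∅.
  x = 2: f ≡ 0 at y ∈ {2}; g ≡ 0 at y ∈ {1}; common: ∅.
  x = 3: f ≡ 0 at y ∈ {2}; g ≡ 0 at y ∈ {1}; common: ∅.
  x = 4: f ≡ 0 at y ∈ {2}; g ≡ 0 at y ∈ {4}; common: ∅.
Collecting: common zeros = ∅, so the count is 0.
Comparison with the Bézout bound: 0 ≤ 2 = deg(f)·deg(g), as expected for curves with no common component (the affine F_5-count falls short of the bound because intersections may lie at infinity, over extension fields, or carry multiplicity).


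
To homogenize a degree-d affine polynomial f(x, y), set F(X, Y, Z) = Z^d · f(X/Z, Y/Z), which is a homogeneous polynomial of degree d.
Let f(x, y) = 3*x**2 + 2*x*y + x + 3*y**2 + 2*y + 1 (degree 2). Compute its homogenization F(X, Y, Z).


F(X, Y, Z) = 3*X**2 + 2*X*Y + X*Z + 3*Y**2 + 2*Y*Z + Z**2

deg(f) = 2.
Substitute x = X/Z, y = Y/Z into f, then multiply by Z^2.
  monomial 3·x^2·y^0 ↦ 3·X^2·Y^0·Z^0.
  monomial 2·x^1·y^1 ↦ 2·X^1·Y^1·Z^0.
  monomial 1·x^1·y^0 ↦ 1·X^1·Y^0·Z^1.
  monomial 3·x^0·y^2 ↦ 3·X^0·Y^2·Z^0.
  monomial 2·x^0·y^1 ↦ 2·X^0·Y^1·Z^1.
  monomial 1·x^0·y^0 ↦ 1·X^0·Y^0·Z^2.
Collecting: F(X, Y, Z) = 3*X**2 + 2*X*Y + X*Z + 3*Y**2 + 2*Y*Z + Z**2.


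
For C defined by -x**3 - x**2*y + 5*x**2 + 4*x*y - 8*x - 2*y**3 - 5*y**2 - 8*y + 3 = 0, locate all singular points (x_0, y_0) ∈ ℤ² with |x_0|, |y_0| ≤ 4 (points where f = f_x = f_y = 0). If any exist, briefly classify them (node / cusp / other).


Singular points: {(2, -1)}; classification: cusp.

Compute partial derivatives:
  f_x = -3*x**2 - 2*x*y + 10*x + 4*y - 8.
  f_y = -x**2 + 4*x - 6*y**2 - 10*y - 8.
Scan x_0 ∈ {−4, ..., 4}. For each x_0, f_y(x_0, y) is a polynomial in y; find its integer roots y ∈ {−4, ..., 4}, then test f_x and f at those candidates.
  x = -4: f_y(-4, y) = -6*y**2 - 10*y - 40; no integer root y with |y| ≤ 4.
  x = -3: f_y(-3, y) = -6*y**2 - 10*y - 29; no integer root y with |y| ≤ 4.
  x = -2: f_y(-2, y) = -6*y**2 - 10*y - 20; no integer root y with |y| ≤ 4.
  x = -1: f_y(-1, y) = -6*y**2 - 10*y - 13; no integer root y with |y| ≤ 4.
  x = 0: f_y(0, y) = -6*y**2 - 10*y - 8; no integer root y with |y| ≤ 4.
  x = 1: f_y(1, y) = -6*y**2 - 10*y - 5; no integer root y with |y| ≤ 4.
  x = 2: f_y(2, y) = -6*y**2 - 10*y - 4; vanishes at y ∈ {-1}. (2, -1): f_x = 0, f = 0 — SINGULAR.
  x = 3: f_y(3, y) = -6*y**2 - 10*y - 5; no integer root y with |y| ≤ 4.
  x = 4: f_y(4, y) = -6*y**2 - 10*y - 8; no integer root y with |y| ≤ 4.
Only singular point on the grid: (2, -1).
Classify: substitute x = 2 + u, y = -1 + v and expand: f = -u**3 - u**2*v - 2*v**3 + v**2.
No constant or linear terms (consistent with a singular point). Quadratic part: v**2. Cubic part: -u**3 - u**2*v - 2*v**3.
The quadratic part v**2 is a perfect square, so there is a single (double) tangent line v = 0, i.e. y = -1. Restricting the cubic part to that line (v = 0) leaves -u**3 ≠ 0, so f is not divisible by v and the branch is v² ≈ u**3 to lowest order — this is a cusp.
Classification: cusp.


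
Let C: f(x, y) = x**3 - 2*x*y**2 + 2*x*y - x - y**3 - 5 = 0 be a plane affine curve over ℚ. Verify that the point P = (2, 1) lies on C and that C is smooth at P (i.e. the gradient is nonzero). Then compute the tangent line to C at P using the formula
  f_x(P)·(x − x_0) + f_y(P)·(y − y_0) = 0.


Tangent line at P: 11*x - 7*y - 15 = 0.

Step 1: f(2, 1) = 0, so P lies on C.
Step 2: partial derivatives
  f_x(x, y) = 3*x**2 - 2*y**2 + 2*y - 1, f_y(x, y) = -4*x*y + 2*x - 3*y**2.
  f_x(P) = 11, f_y(P) = -7 (gradient nonzero, so P is smooth).
Step 3: tangent line at P: 11·(x − 2) + -7·(y − 1) = 0.
Expanding: 11*x - 7*y - 15 = 0.


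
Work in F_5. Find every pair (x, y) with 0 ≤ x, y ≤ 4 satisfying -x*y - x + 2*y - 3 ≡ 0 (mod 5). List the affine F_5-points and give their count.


Affine F_5-points: {(0, 4), (1, 4), (2, 0), (2, 1), (2, 2), (2, 3), (2, 4), (3, 4), (4, 4)}; count = 9.

For each of the 25 pairs (x, y) ∈ F_5², evaluate f(x, y) mod 5. Record the zeros.
  x = 0: [0↦2, 1↦4, 2↦1, 3↦3, 4↦0]  zeros at y ∈ {4}
  x = 1: [0↦1, 1↦2, 2↦3, 3↦4, 4↦0]  zeros at y ∈ {4}
  x = 2: [0↦0, 1↦0, 2↦0, 3↦0, 4↦0]  zeros at y ∈ {0, 1, 2, 3, 4}
  x = 3: [0↦4, 1↦3, 2↦2, 3↦1, 4↦0]  zeros at y ∈ {4}
  x = 4: [0↦3, 1↦1, 2↦4, 3↦2, 4↦0]  zeros at y ∈ {4}
Collecting zeros: affine points = {(0, 4), (1, 4), (2, 0), (2, 1), (2, 2), (2, 3), (2, 4), (3, 4), (4, 4)}.
Total count |C(F_5)_aff| = 9.


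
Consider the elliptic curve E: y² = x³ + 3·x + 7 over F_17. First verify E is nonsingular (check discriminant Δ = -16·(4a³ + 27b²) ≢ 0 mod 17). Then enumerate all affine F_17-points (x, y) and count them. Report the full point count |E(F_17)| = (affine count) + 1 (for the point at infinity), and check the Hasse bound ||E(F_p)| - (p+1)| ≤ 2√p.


Affine points = {(2, 2), (2, 15), (3, 3), (3, 14), (4, 7), (4, 10), (8, 4), (8, 13), (9, 7), (9, 10), (10, 0), (13, 4), (13, 13)}; affine count = 13; |E(F_17)| = 14.

Discriminant check: Δ ∝ 4a³ + 27b² = 4·3³ + 27·7² = 4·27 + 27·49 ≡ 3 (mod 17). Nonzero ⇒ E is nonsingular.
For each x ∈ F_17, compute rhs = x³ + 3·x + 7 mod 17, then count y ∈ F_17 with y² ≡ rhs.
  x = 0: rhs = 7, matching y values: none (0 points).
  x = 1: rhs = 11, matching y values: none (0 points).
  x = 2: rhs = 4, matching y values: 2, 15 (2 points).
  x = 3: rhs = 9, matching y values: 3, 14 (2 points).
  x = 4: rhs = 15, matching y values: 7, 10 (2 points).
  x = 5: rhs = 11, matching y values: none (0 points).
  x = 6: rhs = 3, matching y values: none (0 points).
  x = 7: rhs = 14, matching y values: none (0 points).
  x = 8: rhs = 16, matching y values: 4, 13 (2 points).
  x = 9: rhs = 15, matching y values: 7, 10 (2 points).
  x = 10: rhs = 0, matching y values: 0 (1 points).
  x = 11: rhs = 11, matching y values: none (0 points).
  x = 12: rhs = 3, matching y values: none (0 points).
  x = 13: rhs = 16, matching y values: 4, 13 (2 points).
  x = 14: rhs = 5, matching y values: none (0 points).
  x = 15: rhs = 10, matching y values: none (0 points).
  x = 16: rhs = 3, matching y values: none (0 points).
Total affine count: 13.
Full point count |E(F_17)| = 13 + 1 = 14.
Hasse bound: |14 − (17+1)| = |-4| = 4 ≤ 2√17 ≈ 8.2462 ✓.


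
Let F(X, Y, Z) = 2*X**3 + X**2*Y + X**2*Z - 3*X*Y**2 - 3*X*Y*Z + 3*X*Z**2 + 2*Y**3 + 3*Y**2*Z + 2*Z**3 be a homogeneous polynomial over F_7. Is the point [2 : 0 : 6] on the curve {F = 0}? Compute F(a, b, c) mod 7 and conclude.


F(2,0,6) ≡ 2 (mod 7); P is NOT on the curve.

Evaluate F(2, 0, 6) term-by-term (mod 7).
  2*X**3 ↦ 2·8·1·1 = 16
  X**2*Y ↦ 1·4·0·1 = 0
  X**2*Z ↦ 1·4·1·6 = 24
  -3*X*Y**2 ↦ -3·2·0·1 = 0
  -3*X*Y*Z ↦ -3·2·0·6 = 0
  3*X*Z**2 ↦ 3·2·1·36 = 216
  2*Y**3 ↦ 2·1·0·1 = 0
  3*Y**2*Z ↦ 3·1·0·6 = 0
  2*Z**3 ↦ 2·1·1·216 = 432
Sum: F(2, 0, 6) = (16) + (0) + (24) + (0) + (0) + (216) + (0) + (0) + (432) = 688.
Reducing mod 7: 688 ≡ 2 (mod 7).
Since F(a, b, c) ≡ 2 ≠ 0 (mod 7), P does NOT lie on the curve.


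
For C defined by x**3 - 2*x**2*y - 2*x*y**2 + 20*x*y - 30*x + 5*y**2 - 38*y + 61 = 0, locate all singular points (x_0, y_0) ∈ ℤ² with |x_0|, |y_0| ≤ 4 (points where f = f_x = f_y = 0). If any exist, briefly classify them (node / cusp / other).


Singular points: {(2, 3)}; classification: cusp.

Compute partial derivatives:
  f_x = 3*x**2 - 4*x*y - 2*y**2 + 20*y - 30.
  f_y = -2*x**2 - 4*x*y + 20*x + 10*y - 38.
Scan x_0 ∈ {−4, ..., 4}. For each x_0, f_y(x_0, y) is a polynomial in y; find its integer roots y ∈ {−4, ..., 4}, then test f_x and f at those candidates.
  x = -4: f_y(-4, y) = 26*y - 150; no integer root y with |y| ≤ 4.
  x = -3: f_y(-3, y) = 22*y - 116; no integer root y with |y| ≤ 4.
  x = -2: f_y(-2, y) = 18*y - 86; no integer root y with |y| ≤ 4.
  x = -1: f_y(-1, y) = 14*y - 60; no integer root y with |y| ≤ 4.
  x = 0: f_y(0, y) = 10*y - 38; no integer root y with |y| ≤ 4.
  x = 1: f_y(1, y) = 6*y - 20; no integer root y with |y| ≤ 4.
  x = 2: f_y(2, y) = 2*y - 6; vanishes at y ∈ {3}. (2, 3): f_x = 0, f = 0 — SINGULAR.
  x = 3: f_y(3, y) = 4 - 2*y; vanishes at y ∈ {2}. (3, 2): f_x = 5 ≠ 0.
  x = 4: f_y(4, y) = 10 - 6*y; no integer root y with |y| ≤ 4.
Only singular point on the grid: (2, 3).
Classify: substitute x = 2 + u, y = 3 + v and expand: f = u**3 - 2*u**2*v - 2*u*v**2 + v**2.
No constant or linear terms (consistent with a singular point). Quadratic part: v**2. Cubic part: u**3 - 2*u**2*v - 2*u*v**2.
The quadratic part v**2 is a perfect square, so there is a single (double) tangent line v = 0, i.e. y = 3. Restricting the cubic part to that line (v = 0) leaves u**3 ≠ 0, so f is not divisible by v and the branch is v² ≈ -u**3 to lowest order — this is a cusp.
Classification: cusp.


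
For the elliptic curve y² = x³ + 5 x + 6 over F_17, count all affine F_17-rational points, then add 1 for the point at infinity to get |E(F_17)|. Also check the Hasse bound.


Affine points = {(9, 7), (9, 10), (10, 6), (10, 11), (11, 7), (11, 10), (12, 3), (12, 14), (14, 7), (14, 10), (16, 0)}; affine count = 11; |E(F_17)| = 12.

Discriminant check: Δ ∝ 4a³ + 27b² = 4·5³ + 27·6² = 4·125 + 27·36 ≡ 10 (mod 17). Nonzero ⇒ E is nonsingular.
For each x ∈ F_17, compute rhs = x³ + 5·x + 6 mod 17, then count y ∈ F_17 with y² ≡ rhs.
  x = 0: rhs = 6, matching y values: none (0 points).
  x = 1: rhs = 12, matching y values: none (0 points).
  x = 2: rhs = 7, matching y values: none (0 points).
  x = 3: rhs = 14, matching y values: none (0 points).
  x = 4: rhs = 5, matching y values: none (0 points).
  x = 5: rhs = 3, matching y values: none (0 points).
  x = 6: rhs = 14, matching y values: none (0 points).
  x = 7: rhs = 10, matching y values: none (0 points).
  x = 8: rhs = 14, matching y values: none (0 points).
  x = 9: rhs = 15, matching y values: 7, 10 (2 points).
  x = 10: rhs = 2, matching y values: 6, 11 (2 points).
  x = 11: rhs = 15, matching y values: 7, 10 (2 points).
  x = 12: rhs = 9, matching y values: 3, 14 (2 points).
  x = 13: rhs = 7, matching y values: none (0 points).
  x = 14: rhs = 15, matching y values: 7, 10 (2 points).
  x = 15: rhs = 5, matching y values: none (0 points).
  x = 16: rhs = 0, matching y values: 0 (1 points).
Total affine count: 11.
Full point count |E(F_17)| = 11 + 1 = 12.
Hasse bound: |12 − (17+1)| = |-6| = 6 ≤ 2√17 ≈ 8.2462 ✓.


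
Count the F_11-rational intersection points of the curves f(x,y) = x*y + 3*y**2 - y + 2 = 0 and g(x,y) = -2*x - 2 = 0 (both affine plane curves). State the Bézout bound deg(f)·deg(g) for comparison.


Common zeros: ∅; count = 0; Bézout bound = 2.

deg(f) = 2, deg(g) = 1, so Bézout bound = 2.
Scan x ∈ F_11. For each x, list the y ∈ F_11 with f(x, y) ≡ 0 and those with g(x, y) ≡ 0 (mod 11); the common zeros in that column are the intersection.
  x = 0: f ≡ 0 at y ∈ ∅; g ≡ 0 at y ∈ ∅; common: ∅.
  x = 1: f ≡ 0 at y ∈ {5, 6}; g ≡ 0 at y ∈ ∅; common: ∅.
  x = 2: f ≡ 0 at y ∈ ∅; g ≡ 0 at y ∈ ∅; common: ∅.
  x = 3: f ≡ 0 at y ∈ ∅; g ≡ 0 at y ∈ ∅; common: ∅.
  x = 4: f ≡ 0 at y ∈ ∅; g ≡ 0 at y ∈ ∅; common: ∅.
  x = 5: f ≡ 0 at y ∈ {2, 4}; g ≡ 0 at y ∈ ∅; common: ∅.
  x = 6: f ≡ 0 at y ∈ {3, 10}; g ≡ 0 at y ∈ ∅; common: ∅.
  x = 7: f ≡ 0 at y ∈ {1, 8}; g ≡ 0 at y ∈ ∅; common: ∅.
  x = 8: f ≡ 0 at y ∈ {7, 9}; g ≡ 0 at y ∈ ∅; common: ∅.
  x = 9: f ≡ 0 at y ∈ ∅; g ≡ 0 at y ∈ ∅; common: ∅.
  x = 10: f ≡ 0 at y ∈ ∅; g ≡ 0 at y ∈ {0, 1, 2, 3, 4, 5, 6, 7, 8, 9, 10}; common: ∅.
Collecting: common zeros = ∅, so the count is 0.
Comparison with the Bézout bound: 0 ≤ 2 = deg(f)·deg(g), as expected for curves with no common component (the affine F_11-count falls short of the bound because intersections may lie at infinity, over extension fields, or carry multiplicity).


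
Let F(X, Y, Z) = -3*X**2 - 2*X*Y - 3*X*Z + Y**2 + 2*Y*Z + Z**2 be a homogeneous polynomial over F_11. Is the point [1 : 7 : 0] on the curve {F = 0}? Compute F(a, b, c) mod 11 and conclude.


F(1,7,0) ≡ 10 (mod 11); P is NOT on the curve.

Evaluate F(1, 7, 0) term-by-term (mod 11).
  -3*X**2 ↦ -3·1·1·1 = -3
  -2*X*Y ↦ -2·1·7·1 = -14
  -3*X*Z ↦ -3·1·1·0 = 0
  Y**2 ↦ 1·1·49·1 = 49
  2*Y*Z ↦ 2·1·7·0 = 0
  Z**2 ↦ 1·1·1·0 = 0
Sum: F(1, 7, 0) = (-3) + (-14) + (0) + (49) + (0) + (0) = 32.
Reducing mod 11: 32 ≡ 10 (mod 11).
Since F(a, b, c) ≡ 10 ≠ 0 (mod 11), P does NOT lie on the curve.
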